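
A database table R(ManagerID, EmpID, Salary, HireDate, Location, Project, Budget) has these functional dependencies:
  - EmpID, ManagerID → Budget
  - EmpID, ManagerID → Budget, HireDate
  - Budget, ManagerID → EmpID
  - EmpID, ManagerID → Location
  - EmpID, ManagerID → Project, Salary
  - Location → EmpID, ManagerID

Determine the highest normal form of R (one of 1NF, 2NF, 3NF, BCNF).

BCNF

Candidate keys: {Budget, ManagerID}, {EmpID, ManagerID}, {Location}. Prime attributes: {Budget, EmpID, Location, ManagerID}.
Every FD has a superkey on the left, so the relation is in BCNF.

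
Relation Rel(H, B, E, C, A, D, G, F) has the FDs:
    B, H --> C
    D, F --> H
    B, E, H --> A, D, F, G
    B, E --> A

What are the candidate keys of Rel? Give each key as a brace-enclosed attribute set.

{B, D, E, F}, {B, E, H}

Attributes never on any right-hand side: {B, E} — every candidate key must contain all of them.
{B, E, H}⁺ = {A, B, C, D, E, F, G, H}, which is every attribute, so {B, E, H} is a candidate key.
{B, D, E, F}⁺ = {A, B, C, D, E, F, G, H}, which is every attribute, so {B, D, E, F} is a candidate key.
Any other superkey properly contains one of these, so there are no further candidate keys.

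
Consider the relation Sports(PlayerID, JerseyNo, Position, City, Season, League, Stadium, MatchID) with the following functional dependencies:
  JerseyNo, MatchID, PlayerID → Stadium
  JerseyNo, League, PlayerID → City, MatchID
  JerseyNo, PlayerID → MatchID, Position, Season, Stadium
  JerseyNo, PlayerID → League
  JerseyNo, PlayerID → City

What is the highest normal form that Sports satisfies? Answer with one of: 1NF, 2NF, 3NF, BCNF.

BCNF

Candidate key: {JerseyNo, PlayerID}. Prime attributes: {JerseyNo, PlayerID}.
Every FD has a superkey on the left, so the relation is in BCNF.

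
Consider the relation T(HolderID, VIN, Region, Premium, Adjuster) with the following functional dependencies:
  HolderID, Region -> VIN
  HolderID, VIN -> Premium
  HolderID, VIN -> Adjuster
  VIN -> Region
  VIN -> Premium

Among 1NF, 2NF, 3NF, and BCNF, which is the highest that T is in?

1NF

Candidate keys: {HolderID, Region}, {HolderID, VIN}. Prime attributes: {HolderID, Region, VIN}.
VIN -> Region breaks BCNF: {VIN}⁺ = {Premium, Region, VIN}, so {VIN} is not a superkey.
VIN -> Premium determines the non-prime attribute {Premium} from a non-superkey — 3NF is violated.
The proper key subset {VIN} of {HolderID, VIN} determines non-prime {Premium}, so the relation is not even in 2NF.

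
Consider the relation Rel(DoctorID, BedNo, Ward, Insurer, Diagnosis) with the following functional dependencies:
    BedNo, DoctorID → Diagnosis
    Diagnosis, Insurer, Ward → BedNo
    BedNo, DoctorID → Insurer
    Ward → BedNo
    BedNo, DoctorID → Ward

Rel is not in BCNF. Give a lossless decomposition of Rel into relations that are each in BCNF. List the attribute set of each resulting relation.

{BedNo, Ward}; {Diagnosis, DoctorID, Insurer, Ward}

Candidate keys of the original relation: {BedNo, DoctorID}, {DoctorID, Ward}.
In {BedNo, Diagnosis, DoctorID, Insurer, Ward}, {Diagnosis, Insurer, Ward} is not a superkey ({Diagnosis, Insurer, Ward}⁺ restricted to this set is {BedNo, Diagnosis, Insurer, Ward}), so split on Diagnosis, Insurer, Ward → BedNo into {BedNo, Diagnosis, Insurer, Ward} and {Diagnosis, DoctorID, Insurer, Ward}.
In {BedNo, Diagnosis, Insurer, Ward}, {Ward} is not a superkey ({Ward}⁺ restricted to this set is {BedNo, Ward}), so split on Ward → BedNo into {BedNo, Ward} and {Diagnosis, Insurer, Ward}.
{BedNo, Ward} has no BCNF violation.
{Diagnosis, Insurer, Ward} has no BCNF violation.
{Diagnosis, DoctorID, Insurer, Ward} has no BCNF violation.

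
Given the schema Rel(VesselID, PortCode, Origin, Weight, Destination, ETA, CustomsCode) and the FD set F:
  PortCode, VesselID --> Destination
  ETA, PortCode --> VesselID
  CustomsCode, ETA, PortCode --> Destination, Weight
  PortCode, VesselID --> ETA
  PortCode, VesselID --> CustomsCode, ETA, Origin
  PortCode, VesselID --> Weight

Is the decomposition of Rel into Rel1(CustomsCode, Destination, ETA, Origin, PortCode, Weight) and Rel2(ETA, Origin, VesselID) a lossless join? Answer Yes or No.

No

Common attributes: {ETA, Origin}; their closure is {ETA, Origin}.
The closure covers neither Rel1 nor Rel2 entirely; the join is not lossless.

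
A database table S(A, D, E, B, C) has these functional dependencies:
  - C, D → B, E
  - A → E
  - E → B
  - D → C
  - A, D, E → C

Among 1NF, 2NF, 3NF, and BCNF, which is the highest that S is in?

1NF

Candidate key: {A, D}. Prime attributes: {A, D}.
For C, D → B, E we have {C, D}⁺ = {B, C, D, E}; {C, D} is not a superkey, so BCNF fails.
C, D → B, E determines the non-prime attributes {B, E} from a non-superkey — 3NF is violated.
The proper key subset {A} of {A, D} determines non-prime {B, E}, so the relation is not even in 2NF.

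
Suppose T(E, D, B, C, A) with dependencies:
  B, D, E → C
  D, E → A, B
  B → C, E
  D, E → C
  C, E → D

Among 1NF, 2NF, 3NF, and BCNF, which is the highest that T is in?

Candidate keys: {B}, {C, E}, {D, E}. Prime attributes: {B, C, D, E}.
The left-hand side of every FD is a superkey, so BCNF is satisfied.

BCNF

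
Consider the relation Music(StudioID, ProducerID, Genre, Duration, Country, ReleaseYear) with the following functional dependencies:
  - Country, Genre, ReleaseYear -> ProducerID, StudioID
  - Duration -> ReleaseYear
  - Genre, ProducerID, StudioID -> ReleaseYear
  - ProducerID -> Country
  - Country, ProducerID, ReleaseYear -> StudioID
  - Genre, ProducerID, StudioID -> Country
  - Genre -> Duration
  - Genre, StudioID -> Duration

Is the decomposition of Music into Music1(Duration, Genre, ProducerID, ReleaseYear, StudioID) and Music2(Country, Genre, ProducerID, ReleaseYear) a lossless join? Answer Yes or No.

Yes

The shared attributes are {Genre, ProducerID, ReleaseYear} and {Genre, ProducerID, ReleaseYear}⁺ = {Country, Duration, Genre, ProducerID, ReleaseYear, StudioID}.
Music1 is contained in that closure, so Music1 ∩ Music2 -> Music1 holds and the join is lossless.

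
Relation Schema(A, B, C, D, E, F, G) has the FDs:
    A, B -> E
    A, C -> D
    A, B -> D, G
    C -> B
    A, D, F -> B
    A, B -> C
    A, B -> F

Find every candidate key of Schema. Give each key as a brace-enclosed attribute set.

No FD produces {A}, so it must be in every candidate key.
{A, B} is a candidate key since {A, B}⁺ = {A, B, C, D, E, F, G} covers every attribute.
{A, C} is a candidate key since {A, C}⁺ = {A, B, C, D, E, F, G} covers every attribute.
{A, D, F} is a candidate key since {A, D, F}⁺ = {A, B, C, D, E, F, G} covers every attribute.
Any other superkey properly contains one of these, so there are no further candidate keys.

{A, B}, {A, C}, {A, D, F}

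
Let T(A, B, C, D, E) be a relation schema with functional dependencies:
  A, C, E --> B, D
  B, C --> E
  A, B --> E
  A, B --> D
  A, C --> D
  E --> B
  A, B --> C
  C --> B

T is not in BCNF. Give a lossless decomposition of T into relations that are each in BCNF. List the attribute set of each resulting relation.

{A, C, D}; {B, C}; {B, E}; {C, E}

Candidate keys of the original relation: {A, B}, {A, C}, {A, E}.
{A, B, C, D, E}: {B, C} determines {B, C, E} here but is not a superkey — split on B, C --> E, giving {B, C, E} and {A, B, C, D}.
{B, C, E}: {E} determines {B, E} here but is not a superkey — split on E --> B, giving {B, E} and {C, E}.
{B, E} has no BCNF violation.
{C, E} has no BCNF violation.
{A, B, C, D}: {C} determines {B, C} here but is not a superkey — split on C --> B, giving {B, C} and {A, C, D}.
{B, C} has no BCNF violation.
{A, C, D} has no BCNF violation.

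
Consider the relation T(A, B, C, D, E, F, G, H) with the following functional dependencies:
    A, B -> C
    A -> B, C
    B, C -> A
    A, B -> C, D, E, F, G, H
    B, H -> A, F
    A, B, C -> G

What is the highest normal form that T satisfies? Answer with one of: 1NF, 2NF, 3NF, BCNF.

Candidate keys: {A}, {B, C}, {B, H}. Prime attributes: {A, B, C, H}.
The left-hand side of every FD is a superkey, so BCNF is satisfied.

BCNF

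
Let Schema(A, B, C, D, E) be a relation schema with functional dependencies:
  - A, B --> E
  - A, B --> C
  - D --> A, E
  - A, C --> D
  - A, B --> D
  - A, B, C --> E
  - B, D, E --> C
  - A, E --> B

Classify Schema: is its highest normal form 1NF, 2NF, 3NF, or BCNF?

Candidate keys: {A, B}, {A, C}, {A, E}, {D}. Prime attributes: {A, B, C, D, E}.
Each dependency's left side is a superkey — BCNF holds.

BCNF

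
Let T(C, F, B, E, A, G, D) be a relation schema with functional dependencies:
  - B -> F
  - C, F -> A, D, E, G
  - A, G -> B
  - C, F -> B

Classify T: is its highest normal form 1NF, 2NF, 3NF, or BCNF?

3NF

Candidate keys: {A, C, G}, {B, C}, {C, F}. Prime attributes: {A, B, C, F, G}.
For B -> F we have {B}⁺ = {B, F}; {B} is not a superkey, so BCNF fails.
But every attribute on its right side ({F}) is prime, and the same holds for every other non-superkey FD, so 3NF still holds.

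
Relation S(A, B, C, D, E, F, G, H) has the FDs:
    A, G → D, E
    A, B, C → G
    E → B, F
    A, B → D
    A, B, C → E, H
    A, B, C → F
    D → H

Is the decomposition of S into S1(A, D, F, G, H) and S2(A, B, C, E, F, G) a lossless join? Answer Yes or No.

S1 ∩ S2 = {A, F, G}; its closure under F is {A, B, D, E, F, G, H}.
S1 is contained in that closure, so S1 ∩ S2 → S1 holds and the join is lossless.

Yes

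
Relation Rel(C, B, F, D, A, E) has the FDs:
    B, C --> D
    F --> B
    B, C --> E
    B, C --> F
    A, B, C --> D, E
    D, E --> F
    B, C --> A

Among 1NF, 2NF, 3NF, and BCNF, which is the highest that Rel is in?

3NF

Candidate keys: {B, C}, {C, D, E}, {C, F}. Prime attributes: {B, C, D, E, F}.
For F --> B we have {F}⁺ = {B, F}; {F} is not a superkey, so BCNF fails.
But every attribute on its right side ({B}) is prime, and the same holds for every other non-superkey FD, so 3NF still holds.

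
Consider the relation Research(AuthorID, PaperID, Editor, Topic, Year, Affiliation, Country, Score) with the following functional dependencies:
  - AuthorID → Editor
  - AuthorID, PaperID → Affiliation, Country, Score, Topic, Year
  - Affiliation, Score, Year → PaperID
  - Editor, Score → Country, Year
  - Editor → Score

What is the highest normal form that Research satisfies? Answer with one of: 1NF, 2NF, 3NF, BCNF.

1NF

Candidate keys: {Affiliation, AuthorID}, {AuthorID, PaperID}. Prime attributes: {Affiliation, AuthorID, PaperID}.
AuthorID → Editor: {AuthorID}⁺ = {AuthorID, Country, Editor, Score, Year}, which is not all of the attributes, so the left side is not a superkey — BCNF is violated.
Because {Editor} is non-prime and the left side of AuthorID → Editor is not a superkey, the relation is not in 3NF.
Since {AuthorID} ⊂ {Affiliation, AuthorID} and {AuthorID}⁺ ⊇ {Country, Editor, Score, Year} with {Country, Editor, Score, Year} non-prime, there is a partial dependency; 2NF fails.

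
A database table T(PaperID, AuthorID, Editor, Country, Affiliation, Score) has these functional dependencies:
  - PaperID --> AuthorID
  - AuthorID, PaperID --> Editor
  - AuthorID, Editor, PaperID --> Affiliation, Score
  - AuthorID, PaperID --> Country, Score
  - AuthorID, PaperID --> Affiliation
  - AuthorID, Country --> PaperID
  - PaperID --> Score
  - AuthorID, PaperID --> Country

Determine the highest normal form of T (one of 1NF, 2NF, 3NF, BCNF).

BCNF

Candidate keys: {AuthorID, Country}, {PaperID}. Prime attributes: {AuthorID, Country, PaperID}.
The left-hand side of every FD is a superkey, so BCNF is satisfied.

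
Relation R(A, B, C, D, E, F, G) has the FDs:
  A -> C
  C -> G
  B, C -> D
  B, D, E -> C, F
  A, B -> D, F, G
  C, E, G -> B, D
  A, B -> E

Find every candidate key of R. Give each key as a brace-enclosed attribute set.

{A} never appears on the right of any FD, so every key must include it.
{A, B}⁺ = {A, B, C, D, E, F, G}, which is every attribute, so {A, B} is a candidate key.
{A, E}⁺ = {A, B, C, D, E, F, G}, which is every attribute, so {A, E} is a candidate key.
These are minimal and exhaustive — every other superkey contains one of them.

{A, B}, {A, E}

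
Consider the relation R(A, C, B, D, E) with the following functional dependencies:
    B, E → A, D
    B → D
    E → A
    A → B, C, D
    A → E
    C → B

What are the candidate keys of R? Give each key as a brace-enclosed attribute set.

{A}, {E}

{A} is a candidate key since {A}⁺ = {A, B, C, D, E} covers every attribute.
{E} is a candidate key since {E}⁺ = {A, B, C, D, E} covers every attribute.
No proper subset of any of these is a key, and no other minimal superkey exists.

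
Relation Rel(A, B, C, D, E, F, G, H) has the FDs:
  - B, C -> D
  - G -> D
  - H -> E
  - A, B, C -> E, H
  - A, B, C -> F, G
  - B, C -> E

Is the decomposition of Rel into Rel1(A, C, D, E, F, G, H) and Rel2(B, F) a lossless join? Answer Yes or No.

No

Common attributes: {F}; their closure is {F}.
Rel1 ⊄ {F} and Rel2 ⊄ {F}, so the split is lossy.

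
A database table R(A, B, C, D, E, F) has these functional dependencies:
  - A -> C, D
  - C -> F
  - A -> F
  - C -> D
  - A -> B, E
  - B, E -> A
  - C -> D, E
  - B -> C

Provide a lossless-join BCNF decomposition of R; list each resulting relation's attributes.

{A, B, C}; {C, D, E, F}

Candidate keys of the original relation: {A}, {B}.
{A, B, C, D, E, F}: {C} determines {C, D, E, F} here but is not a superkey — split on C -> D, E, F, giving {C, D, E, F} and {A, B, C}.
{C, D, E, F} has no BCNF violation.
{A, B, C} has no BCNF violation.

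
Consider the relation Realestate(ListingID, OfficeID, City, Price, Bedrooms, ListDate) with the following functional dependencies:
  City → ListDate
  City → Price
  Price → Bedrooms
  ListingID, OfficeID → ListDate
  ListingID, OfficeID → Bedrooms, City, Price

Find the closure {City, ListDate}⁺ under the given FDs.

{Bedrooms, City, ListDate, Price}

Start with {City, ListDate}.
City → Price applies; add {Price} → now {City, ListDate, Price}.
Price → Bedrooms applies; add {Bedrooms} → now {Bedrooms, City, ListDate, Price}.
No further FD applies.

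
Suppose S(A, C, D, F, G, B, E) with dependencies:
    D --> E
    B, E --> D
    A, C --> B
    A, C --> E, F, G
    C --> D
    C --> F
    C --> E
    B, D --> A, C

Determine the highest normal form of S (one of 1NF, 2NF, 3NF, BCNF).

Candidate keys: {A, C}, {B, C}, {B, D}, {B, E}. Prime attributes: {A, B, C, D, E}.
D --> E breaks BCNF: {D}⁺ = {D, E}, so {D} is not a superkey.
C --> F has non-prime {F} on the right and a non-superkey on the left, so 3NF fails.
The proper key subset {C} of {A, C} determines non-prime {F}, so the relation is not even in 2NF.

1NF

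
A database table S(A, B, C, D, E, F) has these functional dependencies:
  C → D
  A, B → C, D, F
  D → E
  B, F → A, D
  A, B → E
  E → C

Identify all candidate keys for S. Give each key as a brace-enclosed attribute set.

{A, B}, {B, F}

{B} never appears on the right of any FD, so every key must include it.
Closure of {A, B} is {A, B, C, D, E, F}, the whole schema; {A, B} is a candidate key.
Closure of {B, F} is {A, B, C, D, E, F}, the whole schema; {B, F} is a candidate key.
Any other superkey properly contains one of these, so there are no further candidate keys.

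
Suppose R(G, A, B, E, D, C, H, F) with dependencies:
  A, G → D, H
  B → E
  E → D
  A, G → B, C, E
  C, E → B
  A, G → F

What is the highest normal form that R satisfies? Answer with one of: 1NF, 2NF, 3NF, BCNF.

Candidate key: {A, G}. Prime attributes: {A, G}.
B → E breaks BCNF: {B}⁺ = {B, D, E}, so {B} is not a superkey.
B → E has non-prime {E} on the right and a non-superkey on the left, so 3NF fails.
Checking every proper subset of each key, none determines a non-prime attribute — 2NF is satisfied.

2NF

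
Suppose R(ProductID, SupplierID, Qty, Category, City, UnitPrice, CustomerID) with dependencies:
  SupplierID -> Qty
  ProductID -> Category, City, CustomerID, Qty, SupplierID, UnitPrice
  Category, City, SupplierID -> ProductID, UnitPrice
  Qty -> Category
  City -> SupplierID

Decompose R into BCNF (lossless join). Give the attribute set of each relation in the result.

{Category, Qty}; {City, CustomerID, ProductID, SupplierID, UnitPrice}; {Qty, SupplierID}

Candidate keys of the original relation: {City}, {ProductID}.
In {Category, City, CustomerID, ProductID, Qty, SupplierID, UnitPrice}, {SupplierID} is not a superkey ({SupplierID}⁺ restricted to this set is {Category, Qty, SupplierID}), so split on SupplierID -> Category, Qty into {Category, Qty, SupplierID} and {City, CustomerID, ProductID, SupplierID, UnitPrice}.
In {Category, Qty, SupplierID}, {Qty} is not a superkey ({Qty}⁺ restricted to this set is {Category, Qty}), so split on Qty -> Category into {Category, Qty} and {Qty, SupplierID}.
{Category, Qty}: every determinant is a superkey — BCNF.
{Qty, SupplierID}: every determinant is a superkey — BCNF.
{City, CustomerID, ProductID, SupplierID, UnitPrice}: every determinant is a superkey — BCNF.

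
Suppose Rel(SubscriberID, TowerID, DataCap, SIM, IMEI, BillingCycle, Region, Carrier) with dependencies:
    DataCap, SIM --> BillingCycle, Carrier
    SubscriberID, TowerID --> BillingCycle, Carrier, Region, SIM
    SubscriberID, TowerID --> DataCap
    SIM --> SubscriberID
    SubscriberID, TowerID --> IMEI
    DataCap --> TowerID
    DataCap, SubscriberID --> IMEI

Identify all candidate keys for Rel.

{DataCap, SIM} is a candidate key since {DataCap, SIM}⁺ = {BillingCycle, Carrier, DataCap, IMEI, Region, SIM, SubscriberID, TowerID} covers every attribute.
{DataCap, SubscriberID} is a candidate key since {DataCap, SubscriberID}⁺ = {BillingCycle, Carrier, DataCap, IMEI, Region, SIM, SubscriberID, TowerID} covers every attribute.
{SIM, TowerID} is a candidate key since {SIM, TowerID}⁺ = {BillingCycle, Carrier, DataCap, IMEI, Region, SIM, SubscriberID, TowerID} covers every attribute.
{SubscriberID, TowerID} is a candidate key since {SubscriberID, TowerID}⁺ = {BillingCycle, Carrier, DataCap, IMEI, Region, SIM, SubscriberID, TowerID} covers every attribute.
No proper subset of any of these is a key, and no other minimal superkey exists.

{DataCap, SIM}, {DataCap, SubscriberID}, {SIM, TowerID}, {SubscriberID, TowerID}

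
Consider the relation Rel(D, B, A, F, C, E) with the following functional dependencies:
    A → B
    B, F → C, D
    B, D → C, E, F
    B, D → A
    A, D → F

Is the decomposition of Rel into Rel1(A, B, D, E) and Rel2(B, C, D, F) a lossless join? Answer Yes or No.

Common attributes: {B, D}; their closure is {A, B, C, D, E, F}.
This includes all of Rel1, so the common attributes are a superkey of Rel1 — the join is lossless.

Yes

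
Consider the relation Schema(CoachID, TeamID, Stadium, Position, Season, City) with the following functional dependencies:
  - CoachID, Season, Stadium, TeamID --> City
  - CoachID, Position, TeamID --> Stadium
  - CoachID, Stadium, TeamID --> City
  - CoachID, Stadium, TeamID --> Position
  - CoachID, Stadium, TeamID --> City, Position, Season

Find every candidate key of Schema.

No FD produces {CoachID, TeamID}, so they must be in every candidate key.
{CoachID, Position, TeamID} is a candidate key since {CoachID, Position, TeamID}⁺ = {City, CoachID, Position, Season, Stadium, TeamID} covers every attribute.
{CoachID, Stadium, TeamID} is a candidate key since {CoachID, Stadium, TeamID}⁺ = {City, CoachID, Position, Season, Stadium, TeamID} covers every attribute.
No proper subset of any of these is a key, and no other minimal superkey exists.

{CoachID, Position, TeamID}, {CoachID, Stadium, TeamID}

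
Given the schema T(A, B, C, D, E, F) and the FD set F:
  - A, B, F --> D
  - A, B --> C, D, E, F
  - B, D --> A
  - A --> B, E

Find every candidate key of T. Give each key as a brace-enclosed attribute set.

{A}, {B, D}

{A} is a candidate key since {A}⁺ = {A, B, C, D, E, F} covers every attribute.
{B, D} is a candidate key since {B, D}⁺ = {A, B, C, D, E, F} covers every attribute.
No proper subset of any of these is a key, and no other minimal superkey exists.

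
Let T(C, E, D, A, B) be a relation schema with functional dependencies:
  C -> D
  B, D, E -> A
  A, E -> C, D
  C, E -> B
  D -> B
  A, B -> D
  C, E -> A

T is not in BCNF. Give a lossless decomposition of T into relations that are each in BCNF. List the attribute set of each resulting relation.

{A, C, E}; {B, D}; {C, D}

Candidate keys of the original relation: {A, E}, {C, E}, {D, E}.
{A, B, C, D, E}: {C} determines {B, C, D} here but is not a superkey — split on C -> B, D, giving {B, C, D} and {A, C, E}.
{B, C, D}: {D} determines {B, D} here but is not a superkey — split on D -> B, giving {B, D} and {C, D}.
{B, D} is in BCNF.
{C, D} is in BCNF.
{A, C, E} is in BCNF.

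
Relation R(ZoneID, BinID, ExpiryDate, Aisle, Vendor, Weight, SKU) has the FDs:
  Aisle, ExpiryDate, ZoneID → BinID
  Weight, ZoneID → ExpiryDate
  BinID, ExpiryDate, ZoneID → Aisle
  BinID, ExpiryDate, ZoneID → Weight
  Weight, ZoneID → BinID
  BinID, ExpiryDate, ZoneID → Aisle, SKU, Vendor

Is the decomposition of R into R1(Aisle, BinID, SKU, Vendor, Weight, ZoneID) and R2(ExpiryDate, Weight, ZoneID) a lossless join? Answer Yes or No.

Common attributes: {Weight, ZoneID}; their closure is {Aisle, BinID, ExpiryDate, SKU, Vendor, Weight, ZoneID}.
Since R1 ⊆ {Aisle, BinID, ExpiryDate, SKU, Vendor, Weight, ZoneID}, the intersection is a superkey of R1; the decomposition is lossless.

Yes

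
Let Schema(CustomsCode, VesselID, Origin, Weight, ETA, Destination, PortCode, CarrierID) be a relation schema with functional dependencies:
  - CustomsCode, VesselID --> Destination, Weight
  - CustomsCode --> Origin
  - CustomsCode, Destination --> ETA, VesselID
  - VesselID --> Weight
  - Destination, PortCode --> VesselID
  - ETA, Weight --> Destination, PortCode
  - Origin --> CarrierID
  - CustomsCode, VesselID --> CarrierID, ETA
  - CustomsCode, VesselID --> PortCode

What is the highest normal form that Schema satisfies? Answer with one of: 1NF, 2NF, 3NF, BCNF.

Candidate keys: {CustomsCode, Destination}, {CustomsCode, ETA, Weight}, {CustomsCode, VesselID}. Prime attributes: {CustomsCode, Destination, ETA, VesselID, Weight}.
For CustomsCode --> Origin we have {CustomsCode}⁺ = {CarrierID, CustomsCode, Origin}; {CustomsCode} is not a superkey, so BCNF fails.
Because {Origin} is non-prime and the left side of CustomsCode --> Origin is not a superkey, the relation is not in 3NF.
Since {CustomsCode} ⊂ {CustomsCode, Destination} and {CustomsCode}⁺ ⊇ {CarrierID, Origin} with {CarrierID, Origin} non-prime, there is a partial dependency; 2NF fails.

1NF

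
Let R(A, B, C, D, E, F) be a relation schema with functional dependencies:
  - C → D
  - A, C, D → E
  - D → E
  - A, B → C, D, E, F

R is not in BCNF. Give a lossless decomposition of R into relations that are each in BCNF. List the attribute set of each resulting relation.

Candidate key of the original relation: {A, B}.
Within {A, B, C, D, E, F}: {C}⁺ ∩ {A, B, C, D, E, F} = {C, D, E}, not the whole set, so C → D, E violates BCNF; decompose into {C, D, E} and {A, B, C, F}.
Within {C, D, E}: {D}⁺ ∩ {C, D, E} = {D, E}, not the whole set, so D → E violates BCNF; decompose into {D, E} and {C, D}.
{D, E} has no BCNF violation.
{C, D} has no BCNF violation.
{A, B, C, F} has no BCNF violation.

{A, B, C, F}; {C, D}; {D, E}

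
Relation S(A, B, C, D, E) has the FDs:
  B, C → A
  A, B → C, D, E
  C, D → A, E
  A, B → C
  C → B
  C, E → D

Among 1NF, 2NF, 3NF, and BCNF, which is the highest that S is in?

BCNF

Candidate keys: {A, B}, {C}. Prime attributes: {A, B, C}.
Every FD has a superkey on the left, so the relation is in BCNF.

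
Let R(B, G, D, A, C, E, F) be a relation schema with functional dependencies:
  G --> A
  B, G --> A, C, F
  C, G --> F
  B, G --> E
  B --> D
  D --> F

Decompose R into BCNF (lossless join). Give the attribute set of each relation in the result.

Candidate key of the original relation: {B, G}.
In {A, B, C, D, E, F, G}, {G} is not a superkey ({G}⁺ restricted to this set is {A, G}), so split on G --> A into {A, G} and {B, C, D, E, F, G}.
{A, G}: every determinant is a superkey — BCNF.
In {B, C, D, E, F, G}, {C, G} is not a superkey ({C, G}⁺ restricted to this set is {C, F, G}), so split on C, G --> F into {C, F, G} and {B, C, D, E, G}.
{C, F, G}: every determinant is a superkey — BCNF.
In {B, C, D, E, G}, {B} is not a superkey ({B}⁺ restricted to this set is {B, D}), so split on B --> D into {B, D} and {B, C, E, G}.
{B, D}: every determinant is a superkey — BCNF.
{B, C, E, G}: every determinant is a superkey — BCNF.

{A, G}; {B, C, E, G}; {B, D}; {C, F, G}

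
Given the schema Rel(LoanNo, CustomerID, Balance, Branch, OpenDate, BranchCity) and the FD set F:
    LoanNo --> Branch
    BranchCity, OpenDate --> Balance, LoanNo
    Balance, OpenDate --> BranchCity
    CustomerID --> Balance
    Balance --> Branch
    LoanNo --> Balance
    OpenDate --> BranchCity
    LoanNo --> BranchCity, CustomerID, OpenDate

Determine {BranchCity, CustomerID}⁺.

Start with {BranchCity, CustomerID}.
CustomerID --> Balance applies; add {Balance} → now {Balance, BranchCity, CustomerID}.
Balance --> Branch applies; add {Branch} → now {Balance, Branch, BranchCity, CustomerID}.
No further FD applies.

{Balance, Branch, BranchCity, CustomerID}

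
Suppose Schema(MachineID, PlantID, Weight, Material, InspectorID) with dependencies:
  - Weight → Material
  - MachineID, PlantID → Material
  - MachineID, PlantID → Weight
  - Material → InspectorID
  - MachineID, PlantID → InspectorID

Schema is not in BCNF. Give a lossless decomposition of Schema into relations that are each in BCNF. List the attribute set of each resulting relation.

{InspectorID, Material}; {MachineID, PlantID, Weight}; {Material, Weight}

Candidate key of the original relation: {MachineID, PlantID}.
In {InspectorID, MachineID, Material, PlantID, Weight}, {Weight} is not a superkey ({Weight}⁺ restricted to this set is {InspectorID, Material, Weight}), so split on Weight → InspectorID, Material into {InspectorID, Material, Weight} and {MachineID, PlantID, Weight}.
In {InspectorID, Material, Weight}, {Material} is not a superkey ({Material}⁺ restricted to this set is {InspectorID, Material}), so split on Material → InspectorID into {InspectorID, Material} and {Material, Weight}.
{InspectorID, Material}: every determinant is a superkey — BCNF.
{Material, Weight}: every determinant is a superkey — BCNF.
{MachineID, PlantID, Weight}: every determinant is a superkey — BCNF.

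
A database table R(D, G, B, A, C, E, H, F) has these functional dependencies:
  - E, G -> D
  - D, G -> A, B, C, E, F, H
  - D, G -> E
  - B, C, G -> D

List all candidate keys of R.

{B, C, G}, {D, G}, {E, G}

Attributes never on any right-hand side: {G} — every candidate key must contain it.
{D, G}⁺ = {A, B, C, D, E, F, G, H}, which is every attribute, so {D, G} is a candidate key.
{E, G}⁺ = {A, B, C, D, E, F, G, H}, which is every attribute, so {E, G} is a candidate key.
{B, C, G}⁺ = {A, B, C, D, E, F, G, H}, which is every attribute, so {B, C, G} is a candidate key.
Any other superkey properly contains one of these, so there are no further candidate keys.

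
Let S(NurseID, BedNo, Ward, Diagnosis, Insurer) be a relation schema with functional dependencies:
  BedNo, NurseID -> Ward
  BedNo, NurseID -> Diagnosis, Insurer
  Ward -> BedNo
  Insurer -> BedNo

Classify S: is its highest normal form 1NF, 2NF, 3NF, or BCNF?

3NF

Candidate keys: {BedNo, NurseID}, {Insurer, NurseID}, {NurseID, Ward}. Prime attributes: {BedNo, Insurer, NurseID, Ward}.
Ward -> BedNo: {Ward}⁺ = {BedNo, Ward}, which is not all of the attributes, so the left side is not a superkey — BCNF is violated.
But every attribute on its right side ({BedNo}) is prime, and the same holds for every other non-superkey FD, so 3NF still holds.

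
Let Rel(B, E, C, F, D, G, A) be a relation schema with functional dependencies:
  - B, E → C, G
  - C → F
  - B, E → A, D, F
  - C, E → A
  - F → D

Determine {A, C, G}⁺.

Start with {A, C, G}.
C → F applies; add {F} → now {A, C, F, G}.
F → D applies; add {D} → now {A, C, D, F, G}.
No further FD applies.

{A, C, D, F, G}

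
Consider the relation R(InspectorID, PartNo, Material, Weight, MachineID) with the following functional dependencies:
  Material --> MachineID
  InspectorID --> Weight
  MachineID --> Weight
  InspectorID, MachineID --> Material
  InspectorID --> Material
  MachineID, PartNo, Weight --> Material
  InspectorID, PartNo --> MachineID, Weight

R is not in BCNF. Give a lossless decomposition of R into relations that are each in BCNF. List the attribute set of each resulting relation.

{InspectorID, Material}; {InspectorID, PartNo}; {MachineID, Material}; {MachineID, Weight}

Candidate key of the original relation: {InspectorID, PartNo}.
{InspectorID, MachineID, Material, PartNo, Weight}: {Material} determines {MachineID, Material, Weight} here but is not a superkey — split on Material --> MachineID, Weight, giving {MachineID, Material, Weight} and {InspectorID, Material, PartNo}.
{MachineID, Material, Weight}: {MachineID} determines {MachineID, Weight} here but is not a superkey — split on MachineID --> Weight, giving {MachineID, Weight} and {MachineID, Material}.
{MachineID, Weight} is in BCNF.
{MachineID, Material} is in BCNF.
{InspectorID, Material, PartNo}: {InspectorID} determines {InspectorID, Material} here but is not a superkey — split on InspectorID --> Material, giving {InspectorID, Material} and {InspectorID, PartNo}.
{InspectorID, Material} is in BCNF.
{InspectorID, PartNo} is in BCNF.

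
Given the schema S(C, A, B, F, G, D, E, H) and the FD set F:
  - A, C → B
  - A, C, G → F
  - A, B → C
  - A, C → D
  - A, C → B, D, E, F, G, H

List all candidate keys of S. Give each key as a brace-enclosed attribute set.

{A, B}, {A, C}

No FD produces {A}, so it must be in every candidate key.
{A, B}⁺ = {A, B, C, D, E, F, G, H} — all of the relation — so {A, B} is a candidate key.
{A, C}⁺ = {A, B, C, D, E, F, G, H} — all of the relation — so {A, C} is a candidate key.
No proper subset of any of these is a key, and no other minimal superkey exists.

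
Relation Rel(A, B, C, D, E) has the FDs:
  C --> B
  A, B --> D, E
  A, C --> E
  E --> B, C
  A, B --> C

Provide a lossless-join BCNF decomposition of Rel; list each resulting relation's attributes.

{A, D, E}; {B, C}; {C, E}

Candidate keys of the original relation: {A, B}, {A, C}, {A, E}.
Within {A, B, C, D, E}: {C}⁺ ∩ {A, B, C, D, E} = {B, C}, not the whole set, so C --> B violates BCNF; decompose into {B, C} and {A, C, D, E}.
{B, C}: every determinant is a superkey — BCNF.
Within {A, C, D, E}: {E}⁺ ∩ {A, C, D, E} = {C, E}, not the whole set, so E --> C violates BCNF; decompose into {C, E} and {A, D, E}.
{C, E}: every determinant is a superkey — BCNF.
{A, D, E}: every determinant is a superkey — BCNF.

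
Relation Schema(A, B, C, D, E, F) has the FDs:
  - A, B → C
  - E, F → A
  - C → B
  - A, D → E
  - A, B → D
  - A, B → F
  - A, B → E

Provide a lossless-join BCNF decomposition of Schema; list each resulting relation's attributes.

Candidate keys of the original relation: {A, B}, {A, C}, {B, E, F}, {C, E, F}.
In {A, B, C, D, E, F}, {E, F} is not a superkey ({E, F}⁺ restricted to this set is {A, E, F}), so split on E, F → A into {A, E, F} and {B, C, D, E, F}.
{A, E, F} has no BCNF violation.
In {B, C, D, E, F}, {C} is not a superkey ({C}⁺ restricted to this set is {B, C}), so split on C → B into {B, C} and {C, D, E, F}.
{B, C} has no BCNF violation.
{C, D, E, F} has no BCNF violation.

{A, E, F}; {B, C}; {C, D, E, F}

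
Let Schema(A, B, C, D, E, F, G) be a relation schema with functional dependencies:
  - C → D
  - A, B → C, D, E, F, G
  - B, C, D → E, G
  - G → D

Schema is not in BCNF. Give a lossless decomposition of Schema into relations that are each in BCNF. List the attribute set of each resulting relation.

{A, B, C, F}; {B, C, E, G}; {C, D}

Candidate key of the original relation: {A, B}.
{A, B, C, D, E, F, G}: {C} determines {C, D} here but is not a superkey — split on C → D, giving {C, D} and {A, B, C, E, F, G}.
{C, D} is in BCNF.
{A, B, C, E, F, G}: {B, C} determines {B, C, E, G} here but is not a superkey — split on B, C → E, G, giving {B, C, E, G} and {A, B, C, F}.
{B, C, E, G} is in BCNF.
{A, B, C, F} is in BCNF.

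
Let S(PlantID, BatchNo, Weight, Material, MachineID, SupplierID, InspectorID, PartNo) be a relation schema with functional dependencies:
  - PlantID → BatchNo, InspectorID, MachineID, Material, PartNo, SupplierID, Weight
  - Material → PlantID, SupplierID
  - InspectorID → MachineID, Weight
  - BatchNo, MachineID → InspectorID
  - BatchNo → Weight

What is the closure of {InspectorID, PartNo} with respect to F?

{InspectorID, MachineID, PartNo, Weight}

Start with {InspectorID, PartNo}.
InspectorID → MachineID, Weight applies; add {MachineID, Weight} → now {InspectorID, MachineID, PartNo, Weight}.
No further FD applies.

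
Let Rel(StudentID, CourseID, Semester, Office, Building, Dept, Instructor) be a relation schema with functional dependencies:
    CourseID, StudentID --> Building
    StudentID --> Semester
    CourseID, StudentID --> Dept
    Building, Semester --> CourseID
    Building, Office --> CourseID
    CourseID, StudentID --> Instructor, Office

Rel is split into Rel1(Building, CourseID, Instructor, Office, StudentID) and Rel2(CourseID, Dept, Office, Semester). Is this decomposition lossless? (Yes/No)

No

Common attributes: {CourseID, Office}; their closure is {CourseID, Office}.
Rel1 ⊄ {CourseID, Office} and Rel2 ⊄ {CourseID, Office}, so the split is lossy.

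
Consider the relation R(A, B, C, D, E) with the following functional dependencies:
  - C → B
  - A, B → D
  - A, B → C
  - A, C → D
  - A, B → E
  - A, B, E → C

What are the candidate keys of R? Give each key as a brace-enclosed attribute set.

{A} never appears on the right of any FD, so every key must include it.
Closure of {A, B} is {A, B, C, D, E}, the whole schema; {A, B} is a candidate key.
Closure of {A, C} is {A, B, C, D, E}, the whole schema; {A, C} is a candidate key.
These are minimal and exhaustive — every other superkey contains one of them.

{A, B}, {A, C}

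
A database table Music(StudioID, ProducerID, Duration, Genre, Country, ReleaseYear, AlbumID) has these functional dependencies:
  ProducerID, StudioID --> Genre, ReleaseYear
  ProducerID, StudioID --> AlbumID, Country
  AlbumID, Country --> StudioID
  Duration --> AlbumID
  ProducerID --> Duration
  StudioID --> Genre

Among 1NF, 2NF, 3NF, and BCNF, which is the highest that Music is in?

Candidate keys: {Country, ProducerID}, {ProducerID, StudioID}. Prime attributes: {Country, ProducerID, StudioID}.
For AlbumID, Country --> StudioID we have {AlbumID, Country}⁺ = {AlbumID, Country, Genre, StudioID}; {AlbumID, Country} is not a superkey, so BCNF fails.
Because {AlbumID} is non-prime and the left side of Duration --> AlbumID is not a superkey, the relation is not in 3NF.
Since {ProducerID} ⊂ {Country, ProducerID} and {ProducerID}⁺ ⊇ {AlbumID, Duration} with {AlbumID, Duration} non-prime, there is a partial dependency; 2NF fails.

1NF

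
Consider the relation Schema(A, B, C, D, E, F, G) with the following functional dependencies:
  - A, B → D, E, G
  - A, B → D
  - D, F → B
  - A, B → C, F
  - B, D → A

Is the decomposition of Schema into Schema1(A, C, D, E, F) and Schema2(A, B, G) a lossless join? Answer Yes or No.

Schema1 ∩ Schema2 = {A}; its closure under F is {A}.
Schema1 ⊄ {A} and Schema2 ⊄ {A}, so the split is lossy.

No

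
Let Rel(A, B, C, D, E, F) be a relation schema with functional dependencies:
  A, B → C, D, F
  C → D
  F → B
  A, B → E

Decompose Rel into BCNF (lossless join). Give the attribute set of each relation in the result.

{A, C, E, F}; {B, F}; {C, D}

Candidate keys of the original relation: {A, B}, {A, F}.
{A, B, C, D, E, F}: {C} determines {C, D} here but is not a superkey — split on C → D, giving {C, D} and {A, B, C, E, F}.
{C, D} is in BCNF.
{A, B, C, E, F}: {F} determines {B, F} here but is not a superkey — split on F → B, giving {B, F} and {A, C, E, F}.
{B, F} is in BCNF.
{A, C, E, F} is in BCNF.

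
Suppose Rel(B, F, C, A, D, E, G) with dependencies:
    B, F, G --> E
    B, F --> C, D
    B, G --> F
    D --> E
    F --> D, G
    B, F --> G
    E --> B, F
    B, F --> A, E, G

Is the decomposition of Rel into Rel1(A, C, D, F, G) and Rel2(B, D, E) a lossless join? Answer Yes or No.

Yes

Common attributes: {D}; their closure is {A, B, C, D, E, F, G}.
Since Rel1 ⊆ {A, B, C, D, E, F, G}, the intersection is a superkey of Rel1; the decomposition is lossless.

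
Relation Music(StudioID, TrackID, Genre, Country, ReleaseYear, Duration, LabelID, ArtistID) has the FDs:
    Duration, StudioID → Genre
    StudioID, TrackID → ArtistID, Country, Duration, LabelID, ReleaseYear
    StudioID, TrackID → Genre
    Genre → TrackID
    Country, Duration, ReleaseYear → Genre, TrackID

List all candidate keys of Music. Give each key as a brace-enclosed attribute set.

{Duration, StudioID}, {Genre, StudioID}, {StudioID, TrackID}

Attributes never on any right-hand side: {StudioID} — every candidate key must contain it.
{Duration, StudioID}⁺ = {ArtistID, Country, Duration, Genre, LabelID, ReleaseYear, StudioID, TrackID} — all of the relation — so {Duration, StudioID} is a candidate key.
{Genre, StudioID}⁺ = {ArtistID, Country, Duration, Genre, LabelID, ReleaseYear, StudioID, TrackID} — all of the relation — so {Genre, StudioID} is a candidate key.
{StudioID, TrackID}⁺ = {ArtistID, Country, Duration, Genre, LabelID, ReleaseYear, StudioID, TrackID} — all of the relation — so {StudioID, TrackID} is a candidate key.
These are minimal and exhaustive — every other superkey contains one of them.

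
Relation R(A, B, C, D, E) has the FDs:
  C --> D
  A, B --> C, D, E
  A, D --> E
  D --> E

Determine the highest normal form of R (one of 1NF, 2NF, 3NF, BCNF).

Candidate key: {A, B}. Prime attributes: {A, B}.
For C --> D we have {C}⁺ = {C, D, E}; {C} is not a superkey, so BCNF fails.
C --> D determines the non-prime attribute {D} from a non-superkey — 3NF is violated.
No proper subset of a key has a non-prime attribute in its closure, so there is no partial dependency; 2NF holds.

2NF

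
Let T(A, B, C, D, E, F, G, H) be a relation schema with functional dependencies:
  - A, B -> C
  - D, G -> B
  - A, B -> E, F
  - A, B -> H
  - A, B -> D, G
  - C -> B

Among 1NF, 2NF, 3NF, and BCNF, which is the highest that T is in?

3NF

Candidate keys: {A, B}, {A, C}, {A, D, G}. Prime attributes: {A, B, C, D, G}.
D, G -> B breaks BCNF: {D, G}⁺ = {B, D, G}, so {D, G} is not a superkey.
But every attribute on its right side ({B}) is prime, and the same holds for every other non-superkey FD, so 3NF still holds.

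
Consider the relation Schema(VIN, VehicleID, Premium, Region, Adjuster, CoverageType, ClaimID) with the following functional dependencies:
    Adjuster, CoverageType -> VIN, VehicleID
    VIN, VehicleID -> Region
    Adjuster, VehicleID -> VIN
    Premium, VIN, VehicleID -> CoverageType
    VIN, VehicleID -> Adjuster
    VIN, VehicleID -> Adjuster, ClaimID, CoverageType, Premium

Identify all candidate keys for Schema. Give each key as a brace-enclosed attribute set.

{Adjuster, CoverageType} is a candidate key since {Adjuster, CoverageType}⁺ = {Adjuster, ClaimID, CoverageType, Premium, Region, VIN, VehicleID} covers every attribute.
{Adjuster, VehicleID} is a candidate key since {Adjuster, VehicleID}⁺ = {Adjuster, ClaimID, CoverageType, Premium, Region, VIN, VehicleID} covers every attribute.
{VIN, VehicleID} is a candidate key since {VIN, VehicleID}⁺ = {Adjuster, ClaimID, CoverageType, Premium, Region, VIN, VehicleID} covers every attribute.
These are minimal and exhaustive — every other superkey contains one of them.

{Adjuster, CoverageType}, {Adjuster, VehicleID}, {VIN, VehicleID}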